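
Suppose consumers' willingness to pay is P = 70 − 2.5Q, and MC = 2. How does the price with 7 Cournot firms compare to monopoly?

In a 7-firm Cournot equilibrium, symmetry and the first-order condition give q = (70 − 2)/(20) = 3.4. So Q = 23.8 and P = 10.5.
Monopoly sets MR = MC: 70 − 5Q = 2 ⇒ Q = 13.6, P = 70 − 2.5·13.6 = 36.

Cournot: P = 10.5; Monopoly: P = 36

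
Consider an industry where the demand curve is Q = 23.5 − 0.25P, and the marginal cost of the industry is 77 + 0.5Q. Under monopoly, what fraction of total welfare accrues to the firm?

PS/TS = 0.68

Inverting demand: P = 94 − 4Q.
Monopoly sets MR = MC: 94 − 8Q = 77 + 0.5Q ⇒ Q = 2, P = 94 − 4·2 = 86.
CS = ½·(94 − 86)·2 = 8.
PS = P·Q − VC(Q) = 86·2 − (77·2 + ½·0.5·2²) = 17.
Share captured = PS/TS = 17/25 = 0.68.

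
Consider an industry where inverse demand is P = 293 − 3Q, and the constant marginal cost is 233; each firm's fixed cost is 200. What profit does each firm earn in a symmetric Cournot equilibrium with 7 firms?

With 7 symmetric Cournot firms, each firm's FOC gives 293 − 24q = 233, so q = 2.5, Q = 7·2.5 = 17.5, and P = 240.5.
Each firm's profit = (240.5 − 233)·2.5 − 200 = −181.25.

π_i = −181.25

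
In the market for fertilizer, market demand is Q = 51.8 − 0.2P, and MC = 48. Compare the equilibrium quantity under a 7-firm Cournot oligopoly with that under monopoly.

Cournot: Q = 36.925; Monopoly: Q = 21.1

Inverting demand: P = 259 − 5Q.
Cournot with 7 identical firms: the symmetric best-response condition is 259 − 40q = 48. Each firm produces q = 5.275, total output Q = 36.925, price P = 74.375.
The monopolist equates marginal revenue to marginal cost: 259 − 10Q = 48, so Q = 21.1. From demand, P = 153.5.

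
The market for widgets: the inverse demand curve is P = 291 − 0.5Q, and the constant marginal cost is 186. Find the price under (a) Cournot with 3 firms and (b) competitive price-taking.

Cournot: P = 212.25; Competition: P = 186

With 3 symmetric Cournot firms, each firm's FOC gives 291 − 2q = 186, so q = 52.5, Q = 3·52.5 = 157.5, and P = 212.25.
Competitive firms price at marginal cost: P = 186, giving Q = 210.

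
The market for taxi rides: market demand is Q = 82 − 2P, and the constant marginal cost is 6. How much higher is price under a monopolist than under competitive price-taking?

Price rises by 17.5

Inverting demand: P = 41 − 0.5Q.
Under competition P = MC = 6, so Q = (41 − 6)/0.5 = 70.
The monopolist equates marginal revenue to marginal cost: 41 − Q = 6, so Q = 35. From demand, P = 23.5.
Change in price: 23.5 − 6 = 17.5.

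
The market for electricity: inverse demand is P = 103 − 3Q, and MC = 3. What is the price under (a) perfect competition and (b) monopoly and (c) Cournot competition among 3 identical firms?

Competition: P = 3; Monopoly: P = 53; Cournot: P = 28

Perfect competition: P = MC = 3, so 103 − 3Q = 3 and Q = 100/3.
The monopolist equates marginal revenue to marginal cost: 103 − 6Q = 3, so Q = 50/3. From demand, P = 53.
Cournot with 3 identical firms: the symmetric best-response condition is 103 − 12q = 3. Each firm produces q = 25/3, total output Q = 25, price P = 28.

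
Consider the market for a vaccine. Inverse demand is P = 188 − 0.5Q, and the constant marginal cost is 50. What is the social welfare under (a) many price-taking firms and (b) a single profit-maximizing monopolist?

Competition: TS = 19044; Monopoly: TS = 14283

Perfect competition: P = MC = 50, so 188 − 0.5Q = 50 and Q = 276.
CS = ½·(188 − 50)·276 = 19044; PS = (50 − 50)·276 = 0; TS = 19044.
Monopoly sets MR = MC: 188 − Q = 50 ⇒ Q = 138, P = 188 − 0.5·138 = 119.
CS = ½·(188 − 119)·138 = 4761; PS = (119 − 50)·138 = 9522; TS = 14283.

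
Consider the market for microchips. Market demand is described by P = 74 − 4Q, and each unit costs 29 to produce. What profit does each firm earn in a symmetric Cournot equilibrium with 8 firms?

π_i = 6.25

With 8 symmetric Cournot firms, each firm's FOC gives 74 − 36q = 29, so q = 1.25, Q = 8·1.25 = 10, and P = 34.
Each firm's profit = (34 − 29)·1.25 = 6.25.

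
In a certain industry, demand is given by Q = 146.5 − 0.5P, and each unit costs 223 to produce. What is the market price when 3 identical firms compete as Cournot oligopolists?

Inverting demand: P = 293 − 2Q.
With 3 symmetric Cournot firms, each firm's FOC gives 293 − 8q = 223, so q = 8.75, Q = 3·8.75 = 26.25, and P = 240.5.

P = 240.5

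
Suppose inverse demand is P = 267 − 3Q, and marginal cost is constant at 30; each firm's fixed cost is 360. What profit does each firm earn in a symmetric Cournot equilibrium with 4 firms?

π_i = 388.92

In a 4-firm Cournot equilibrium, symmetry and the first-order condition give q = (267 − 30)/(15) = 15.8. So Q = 63.2 and P = 77.4.
Each firm's profit = (77.4 − 30)·15.8 − 360 = 388.92.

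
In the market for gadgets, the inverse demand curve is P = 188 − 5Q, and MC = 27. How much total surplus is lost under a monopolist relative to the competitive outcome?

Perfect competition: P = MC = 27, so 188 − 5Q = 27 and Q = 32.2.
Monopoly sets MR = MC: 188 − 10Q = 27 ⇒ Q = 16.1, P = 188 − 5·16.1 = 107.5.
DWL is the triangle between Q = 16.1 and Q = 32.2: ½·(32.2 − 16.1)·(107.5 − 27) = 648.025.

DWL = 648.025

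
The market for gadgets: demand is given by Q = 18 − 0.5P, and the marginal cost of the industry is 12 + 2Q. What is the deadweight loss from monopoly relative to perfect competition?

Inverting demand: P = 36 − 2Q.
Competitive equilibrium sets price equal to marginal cost: 36 − 2Q = 12 + 2Q, so Q = 6 and P = 24.
A monopolist chooses Q where MR = MC. MR = 36 − 4Q; setting this equal to 12 + 2Q gives Q = 4 and P = 28.
CS = ½·(36 − 24)·6 = 36; PS = (24·6 − 12·6 − ½·2·6²) = 36; TS = 72.
CS = ½·(36 − 28)·4 = 16; PS = (28·4 − 12·4 − ½·2·4²) = 48; TS = 64.
DWL = 72 − 64 = 8.

DWL = 8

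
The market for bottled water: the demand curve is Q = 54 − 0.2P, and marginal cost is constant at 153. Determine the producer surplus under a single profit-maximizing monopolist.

Inverting demand: P = 270 − 5Q.
The monopolist equates marginal revenue to marginal cost: 270 − 10Q = 153, so Q = 11.7. From demand, P = 211.5.
PS = (211.5 − 153)·11.7 = 684.45.

PS = 684.45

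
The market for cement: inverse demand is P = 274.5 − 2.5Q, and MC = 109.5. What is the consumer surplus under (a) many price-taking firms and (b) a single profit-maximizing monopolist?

Perfect competition: P = MC = 109.5, so 274.5 − 2.5Q = 109.5 and Q = 66.
CS = ½·(274.5 − 109.5)·66 = 5445.
Monopoly sets MR = MC: 274.5 − 5Q = 109.5 ⇒ Q = 33, P = 274.5 − 2.5·33 = 192.
CS = ½·(274.5 − 192)·33 = 1361.25.

Competition: CS = 5445; Monopoly: CS = 1361.25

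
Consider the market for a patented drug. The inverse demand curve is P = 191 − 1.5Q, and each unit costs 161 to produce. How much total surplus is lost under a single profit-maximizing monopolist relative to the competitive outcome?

Competitive firms price at marginal cost: P = 161, giving Q = 20.
The monopolist equates marginal revenue to marginal cost: 191 − 3Q = 161, so Q = 10. From demand, P = 176.
DWL is the triangle between Q = 10 and Q = 20: ½·(20 − 10)·(176 − 161) = 75.

DWL = 75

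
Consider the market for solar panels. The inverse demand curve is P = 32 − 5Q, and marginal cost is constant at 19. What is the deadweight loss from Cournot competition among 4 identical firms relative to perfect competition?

Competitive firms price at marginal cost: P = 19, giving Q = 2.6.
In a 4-firm Cournot equilibrium, symmetry and the first-order condition give q = (32 − 19)/(25) = 0.52. So Q = 2.08 and P = 21.6.
DWL is the triangle between Q = 2.08 and Q = 2.6: ½·(2.6 − 2.08)·(21.6 − 19) = 0.676.

DWL = 0.676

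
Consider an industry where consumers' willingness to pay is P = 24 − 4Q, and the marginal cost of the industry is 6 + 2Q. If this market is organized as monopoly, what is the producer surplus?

PS = 16.2

A monopolist chooses Q where MR = MC. MR = 24 − 8Q; setting this equal to 6 + 2Q gives Q = 1.8 and P = 16.8.
PS = P·Q − VC(Q) = 16.8·1.8 − (6·1.8 + ½·2·1.8²) = 16.2.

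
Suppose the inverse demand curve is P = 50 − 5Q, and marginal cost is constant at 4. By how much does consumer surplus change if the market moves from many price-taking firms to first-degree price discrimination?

Perfect competition: P = MC = 4, so 50 − 5Q = 4 and Q = 9.2.
CS = ½·(50 − 4)·9.2 = 211.6.
Under first-degree price discrimination the firm charges each unit its demand price and produces up to where P = MC, i.e. Q = 9.2. Consumer surplus is zero; producer surplus equals total surplus.
CS = 0.
Change in consumer surplus: 0 − 211.6 = −211.6.

CS falls by 211.6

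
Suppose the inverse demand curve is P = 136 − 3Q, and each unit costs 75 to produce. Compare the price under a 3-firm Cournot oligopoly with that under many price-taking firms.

Cournot: P = 90.25; Competition: P = 75

Cournot with 3 identical firms: the symmetric best-response condition is 136 − 12q = 75. Each firm produces q = 61/12, total output Q = 15.25, price P = 90.25.
Competitive firms price at marginal cost: P = 75, giving Q = 61/3.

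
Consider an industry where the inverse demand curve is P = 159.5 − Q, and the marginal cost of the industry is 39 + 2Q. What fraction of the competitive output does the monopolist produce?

Q_m/Q_c = 0.75

Monopoly sets MR = MC: 159.5 − 2Q = 39 + 2Q ⇒ Q = 30.125, P = 159.5 − 30.125 = 129.375.
Competitive equilibrium sets price equal to marginal cost: 159.5 − Q = 39 + 2Q, so Q = 241/6 and P = 358/3.
Ratio Q_m/Q_c = 30.125/(241/6) = 0.75.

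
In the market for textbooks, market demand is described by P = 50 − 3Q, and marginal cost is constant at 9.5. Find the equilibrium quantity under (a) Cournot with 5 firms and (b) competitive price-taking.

Cournot with 5 identical firms: the symmetric best-response condition is 50 − 18q = 9.5. Each firm produces q = 2.25, total output Q = 11.25, price P = 16.25.
Competitive firms price at marginal cost: P = 9.5, giving Q = 13.5.

Cournot: Q = 11.25; Competition: Q = 13.5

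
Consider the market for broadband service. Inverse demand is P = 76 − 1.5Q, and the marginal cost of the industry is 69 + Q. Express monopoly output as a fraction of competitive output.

Q_m/Q_c = 0.625

The monopolist equates marginal revenue to marginal cost: 76 − 3Q = 69 + Q, so Q = 1.75. From demand, P = 73.375.
Competitive equilibrium sets price equal to marginal cost: 76 − 1.5Q = 69 + Q, so Q = 2.8 and P = 71.8.
Ratio Q_m/Q_c = 1.75/2.8 = 0.625.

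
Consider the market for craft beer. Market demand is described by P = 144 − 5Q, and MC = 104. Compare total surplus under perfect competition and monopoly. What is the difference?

TS falls by 40

Competitive firms price at marginal cost: P = 104, giving Q = 8.
CS = ½·(144 − 104)·8 = 160; PS = (104 − 104)·8 = 0; TS = 160.
Monopoly sets MR = MC: 144 − 10Q = 104 ⇒ Q = 4, P = 144 − 5·4 = 124.
CS = ½·(144 − 124)·4 = 40; PS = (124 − 104)·4 = 80; TS = 120.
Change in total surplus: 120 − 160 = −40.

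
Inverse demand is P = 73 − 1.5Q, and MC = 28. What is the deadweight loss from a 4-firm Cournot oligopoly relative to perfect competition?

Under competition P = MC = 28, so Q = (73 − 28)/1.5 = 30.
With 4 symmetric Cournot firms, each firm's FOC gives 73 − 7.5q = 28, so q = 6, Q = 4·6 = 24, and P = 37.
DWL is the triangle between Q = 24 and Q = 30: ½·(30 − 24)·(37 − 28) = 27.

DWL = 27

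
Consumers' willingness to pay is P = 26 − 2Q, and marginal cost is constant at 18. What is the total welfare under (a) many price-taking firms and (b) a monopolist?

Competitive firms price at marginal cost: P = 18, giving Q = 4.
CS = ½·(26 − 18)·4 = 16; PS = (18 − 18)·4 = 0; TS = 16.
A monopolist chooses Q where MR = MC. MR = 26 − 4Q; setting this equal to 18 gives Q = 2 and P = 22.
CS = ½·(26 − 22)·2 = 4; PS = (22 − 18)·2 = 8; TS = 12.

Competition: TS = 16; Monopoly: TS = 12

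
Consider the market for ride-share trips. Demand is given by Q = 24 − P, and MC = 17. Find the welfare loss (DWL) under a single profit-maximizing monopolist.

Inverting demand: P = 24 − Q.
Competitive firms price at marginal cost: P = 17, giving Q = 7.
A monopolist chooses Q where MR = MC. MR = 24 − 2Q; setting this equal to 17 gives Q = 3.5 and P = 20.5.
DWL is the triangle between Q = 3.5 and Q = 7: ½·(7 − 3.5)·(20.5 − 17) = 6.125.

DWL = 6.125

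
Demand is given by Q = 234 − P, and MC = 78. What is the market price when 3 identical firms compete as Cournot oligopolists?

P = 117

Inverting demand: P = 234 − Q.
With 3 symmetric Cournot firms, each firm's FOC gives 234 − 4q = 78, so q = 39, Q = 3·39 = 117, and P = 117.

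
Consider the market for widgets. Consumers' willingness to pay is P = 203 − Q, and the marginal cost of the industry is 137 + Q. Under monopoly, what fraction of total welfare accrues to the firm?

PS/TS = 0.75

A monopolist chooses Q where MR = MC. MR = 203 − 2Q; setting this equal to 137 + Q gives Q = 22 and P = 181.
CS = ½·(203 − 181)·22 = 242.
PS = P·Q − VC(Q) = 181·22 − (137·22 + ½·1·22²) = 726.
Share captured = PS/TS = 726/968 = 0.75.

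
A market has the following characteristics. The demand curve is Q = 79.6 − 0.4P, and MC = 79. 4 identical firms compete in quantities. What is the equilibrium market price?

Inverting demand: P = 199 − 2.5Q.
Cournot with 4 identical firms: the symmetric best-response condition is 199 − 12.5q = 79. Each firm produces q = 9.6, total output Q = 38.4, price P = 103.

P = 103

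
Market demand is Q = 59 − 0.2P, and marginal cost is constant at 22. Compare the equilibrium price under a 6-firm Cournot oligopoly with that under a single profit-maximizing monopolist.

Cournot: P = 61; Monopoly: P = 158.5

Inverting demand: P = 295 − 5Q.
With 6 symmetric Cournot firms, each firm's FOC gives 295 − 35q = 22, so q = 7.8, Q = 6·7.8 = 46.8, and P = 61.
The monopolist equates marginal revenue to marginal cost: 295 − 10Q = 22, so Q = 27.3. From demand, P = 158.5.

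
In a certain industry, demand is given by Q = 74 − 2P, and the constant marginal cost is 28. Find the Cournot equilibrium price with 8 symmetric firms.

Inverting demand: P = 37 − 0.5Q.
In a 8-firm Cournot equilibrium, symmetry and the first-order condition give q = (37 − 28)/(4.5) = 2. So Q = 16 and P = 29.

P = 29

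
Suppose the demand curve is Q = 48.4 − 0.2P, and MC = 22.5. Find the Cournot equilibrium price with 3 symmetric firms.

P = 77.375

Inverting demand: P = 242 − 5Q.
Cournot with 3 identical firms: the symmetric best-response condition is 242 − 20q = 22.5. Each firm produces q = 10.975, total output Q = 32.925, price P = 77.375.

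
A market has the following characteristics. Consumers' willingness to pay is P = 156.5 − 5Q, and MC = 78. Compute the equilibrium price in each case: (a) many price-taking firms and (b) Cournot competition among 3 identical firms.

Under competition P = MC = 78, so Q = (156.5 − 78)/5 = 15.7.
In a 3-firm Cournot equilibrium, symmetry and the first-order condition give q = (156.5 − 78)/(20) = 3.925. So Q = 11.775 and P = 97.625.

Competition: P = 78; Cournot: P = 97.625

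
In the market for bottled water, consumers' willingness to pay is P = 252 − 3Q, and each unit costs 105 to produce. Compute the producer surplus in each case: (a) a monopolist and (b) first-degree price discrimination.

Monopoly: PS = 1800.75; Perfect PD: PS = 3601.5

The monopolist equates marginal revenue to marginal cost: 252 − 6Q = 105, so Q = 24.5. From demand, P = 178.5.
PS = (178.5 − 105)·24.5 = 1800.75.
With perfect price discrimination, output is the efficient level Q = 49 (where demand meets MC), but every buyer pays their willingness to pay: CS = 0 and PS = total surplus.
PS = ½·(252 − 105)·49 = 3601.5.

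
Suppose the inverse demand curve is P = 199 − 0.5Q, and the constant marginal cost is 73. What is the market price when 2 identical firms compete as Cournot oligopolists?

In a 2-firm Cournot equilibrium, symmetry and the first-order condition give q = (199 − 73)/(1.5) = 84. So Q = 168 and P = 115.

P = 115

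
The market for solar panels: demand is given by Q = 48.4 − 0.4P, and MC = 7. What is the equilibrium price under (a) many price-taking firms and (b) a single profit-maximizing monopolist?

Competition: P = 7; Monopoly: P = 64

Inverting demand: P = 121 − 2.5Q.
Competitive firms price at marginal cost: P = 7, giving Q = 45.6.
A monopolist chooses Q where MR = MC. MR = 121 − 5Q; setting this equal to 7 gives Q = 22.8 and P = 64.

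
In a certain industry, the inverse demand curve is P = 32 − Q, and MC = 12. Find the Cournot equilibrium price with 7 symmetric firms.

P = 14.5

In a 7-firm Cournot equilibrium, symmetry and the first-order condition give q = (32 − 12)/(8) = 2.5. So Q = 17.5 and P = 14.5.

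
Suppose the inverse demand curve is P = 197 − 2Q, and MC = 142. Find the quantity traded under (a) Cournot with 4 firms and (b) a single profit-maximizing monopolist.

In a 4-firm Cournot equilibrium, symmetry and the first-order condition give q = (197 − 142)/(10) = 5.5. So Q = 22 and P = 153.
The monopolist equates marginal revenue to marginal cost: 197 − 4Q = 142, so Q = 13.75. From demand, P = 169.5.

Cournot: Q = 22; Monopoly: Q = 13.75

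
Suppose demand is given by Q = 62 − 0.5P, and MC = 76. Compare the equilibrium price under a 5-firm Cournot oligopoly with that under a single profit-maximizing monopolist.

Inverting demand: P = 124 − 2Q.
In a 5-firm Cournot equilibrium, symmetry and the first-order condition give q = (124 − 76)/(12) = 4. So Q = 20 and P = 84.
The monopolist equates marginal revenue to marginal cost: 124 − 4Q = 76, so Q = 12. From demand, P = 100.

Cournot: P = 84; Monopoly: P = 100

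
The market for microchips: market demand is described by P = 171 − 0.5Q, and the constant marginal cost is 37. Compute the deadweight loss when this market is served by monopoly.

DWL = 4489

Under competition P = MC = 37, so Q = (171 − 37)/0.5 = 268.
A monopolist chooses Q where MR = MC. MR = 171 − Q; setting this equal to 37 gives Q = 134 and P = 104.
DWL is the triangle between Q = 134 and Q = 268: ½·(268 − 134)·(104 − 37) = 4489.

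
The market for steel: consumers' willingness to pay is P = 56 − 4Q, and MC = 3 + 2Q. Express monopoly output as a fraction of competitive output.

The monopolist equates marginal revenue to marginal cost: 56 − 8Q = 3 + 2Q, so Q = 5.3. From demand, P = 34.8.
Competitive equilibrium sets price equal to marginal cost: 56 − 4Q = 3 + 2Q, so Q = 53/6 and P = 62/3.
Ratio Q_m/Q_c = 5.3/(53/6) = 0.6.

Q_m/Q_c = 0.6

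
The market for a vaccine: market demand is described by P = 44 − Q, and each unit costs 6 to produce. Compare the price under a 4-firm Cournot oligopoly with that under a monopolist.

Cournot: P = 13.6; Monopoly: P = 25

With 4 symmetric Cournot firms, each firm's FOC gives 44 − 5q = 6, so q = 7.6, Q = 4·7.6 = 30.4, and P = 13.6.
Monopoly sets MR = MC: 44 − 2Q = 6 ⇒ Q = 19, P = 44 − 19 = 25.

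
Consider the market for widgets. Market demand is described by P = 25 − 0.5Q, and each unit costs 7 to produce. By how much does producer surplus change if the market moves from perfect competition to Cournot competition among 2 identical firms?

Producer surplus rises by 144

Perfect competition: P = MC = 7, so 25 − 0.5Q = 7 and Q = 36.
PS = (7 − 7)·36 = 0.
With 2 symmetric Cournot firms, each firm's FOC gives 25 − 1.5q = 7, so q = 12, Q = 2·12 = 24, and P = 13.
PS = (13 − 7)·24 = 144.
Change in producer surplus: 144 − 0 = 144.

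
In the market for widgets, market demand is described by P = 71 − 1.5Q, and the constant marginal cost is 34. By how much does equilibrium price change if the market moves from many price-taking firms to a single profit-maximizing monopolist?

Perfect competition: P = MC = 34, so 71 − 1.5Q = 34 and Q = 74/3.
Monopoly sets MR = MC: 71 − 3Q = 34 ⇒ Q = 37/3, P = 71 − 1.5·37/3 = 52.5.
Change in equilibrium price: 52.5 − 34 = 18.5.

Equilibrium price rises by 18.5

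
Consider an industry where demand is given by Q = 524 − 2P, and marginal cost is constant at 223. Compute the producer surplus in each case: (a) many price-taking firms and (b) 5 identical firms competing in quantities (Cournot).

Inverting demand: P = 262 − 0.5Q.
Under competition P = MC = 223, so Q = (262 − 223)/0.5 = 78.
PS = (223 − 223)·78 = 0.
With 5 symmetric Cournot firms, each firm's FOC gives 262 − 3q = 223, so q = 13, Q = 5·13 = 65, and P = 229.5.
PS = (229.5 − 223)·65 = 422.5.

Competition: PS = 0; Cournot: PS = 422.5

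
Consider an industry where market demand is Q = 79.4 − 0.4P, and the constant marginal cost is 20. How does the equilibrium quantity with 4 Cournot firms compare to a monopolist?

Inverting demand: P = 198.5 − 2.5Q.
Cournot with 4 identical firms: the symmetric best-response condition is 198.5 − 12.5q = 20. Each firm produces q = 14.28, total output Q = 57.12, price P = 55.7.
Monopoly sets MR = MC: 198.5 − 5Q = 20 ⇒ Q = 35.7, P = 198.5 − 2.5·35.7 = 109.25.

Cournot: Q = 57.12; Monopoly: Q = 35.7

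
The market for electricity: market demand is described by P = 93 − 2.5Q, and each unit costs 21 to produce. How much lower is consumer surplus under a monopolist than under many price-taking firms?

Consumer surplus falls by 777.6

Competitive firms price at marginal cost: P = 21, giving Q = 28.8.
CS = ½·(93 − 21)·28.8 = 1036.8.
The monopolist equates marginal revenue to marginal cost: 93 − 5Q = 21, so Q = 14.4. From demand, P = 57.
CS = ½·(93 − 57)·14.4 = 259.2.
Change in consumer surplus: 259.2 − 1036.8 = −777.6.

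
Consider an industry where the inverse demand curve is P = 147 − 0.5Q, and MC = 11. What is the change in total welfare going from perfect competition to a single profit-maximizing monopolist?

Competitive firms price at marginal cost: P = 11, giving Q = 272.
CS = ½·(147 − 11)·272 = 18496; PS = (11 − 11)·272 = 0; TS = 18496.
The monopolist equates marginal revenue to marginal cost: 147 − Q = 11, so Q = 136. From demand, P = 79.
CS = ½·(147 − 79)·136 = 4624; PS = (79 − 11)·136 = 9248; TS = 13872.
Change in total welfare: 13872 − 18496 = −4624.

Total welfare falls by 4624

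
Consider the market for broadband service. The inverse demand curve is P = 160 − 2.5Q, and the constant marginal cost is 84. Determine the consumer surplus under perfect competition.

Competitive firms price at marginal cost: P = 84, giving Q = 30.4.
CS = ½·(160 − 84)·30.4 = 1155.2.

CS = 1155.2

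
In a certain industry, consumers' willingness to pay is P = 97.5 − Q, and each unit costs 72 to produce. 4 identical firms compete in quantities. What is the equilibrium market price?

P = 77.1

With 4 symmetric Cournot firms, each firm's FOC gives 97.5 − 5q = 72, so q = 5.1, Q = 4·5.1 = 20.4, and P = 77.1.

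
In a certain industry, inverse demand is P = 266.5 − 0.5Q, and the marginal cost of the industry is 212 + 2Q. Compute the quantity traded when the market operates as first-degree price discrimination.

Q = 21.8

A perfectly discriminating monopolist sells every unit with P(Q) ≥ MC(Q), so output equals the competitive quantity Q = 21.8. Each buyer pays their reservation price, so CS = 0 and the firm captures all surplus.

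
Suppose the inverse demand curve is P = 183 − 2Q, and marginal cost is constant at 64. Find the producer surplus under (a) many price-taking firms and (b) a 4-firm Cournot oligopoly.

Under competition P = MC = 64, so Q = (183 − 64)/2 = 59.5.
PS = (64 − 64)·59.5 = 0.
Cournot with 4 identical firms: the symmetric best-response condition is 183 − 10q = 64. Each firm produces q = 11.9, total output Q = 47.6, price P = 87.8.
PS = (87.8 − 64)·47.6 = 1132.88.

Competition: PS = 0; Cournot: PS = 1132.88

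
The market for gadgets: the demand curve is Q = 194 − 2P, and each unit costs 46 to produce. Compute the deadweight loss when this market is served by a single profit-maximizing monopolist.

DWL = 650.25

Inverting demand: P = 97 − 0.5Q.
Perfect competition: P = MC = 46, so 97 − 0.5Q = 46 and Q = 102.
The monopolist equates marginal revenue to marginal cost: 97 − Q = 46, so Q = 51. From demand, P = 71.5.
DWL is the triangle between Q = 51 and Q = 102: ½·(102 − 51)·(71.5 − 46) = 650.25.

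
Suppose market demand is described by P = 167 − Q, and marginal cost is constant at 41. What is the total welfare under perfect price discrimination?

A perfectly discriminating monopolist sells every unit with P(Q) ≥ MC(Q), so output equals the competitive quantity Q = 126. Each buyer pays their reservation price, so CS = 0 and the firm captures all surplus.
TS = 7938 (equal to competitive TS).

TS = 7938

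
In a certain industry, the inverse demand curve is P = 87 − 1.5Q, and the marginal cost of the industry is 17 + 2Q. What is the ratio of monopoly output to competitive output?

Q_m/Q_c = 0.7

The monopolist equates marginal revenue to marginal cost: 87 − 3Q = 17 + 2Q, so Q = 14. From demand, P = 66.
Competitive equilibrium sets price equal to marginal cost: 87 − 1.5Q = 17 + 2Q, so Q = 20 and P = 57.
Ratio Q_m/Q_c = 14/20 = 0.7.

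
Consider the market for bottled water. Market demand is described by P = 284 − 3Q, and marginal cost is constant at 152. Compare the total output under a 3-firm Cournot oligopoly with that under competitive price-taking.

Cournot: Q = 33; Competition: Q = 44

In a 3-firm Cournot equilibrium, symmetry and the first-order condition give q = (284 − 152)/(12) = 11. So Q = 33 and P = 185.
Under competition P = MC = 152, so Q = (284 − 152)/3 = 44.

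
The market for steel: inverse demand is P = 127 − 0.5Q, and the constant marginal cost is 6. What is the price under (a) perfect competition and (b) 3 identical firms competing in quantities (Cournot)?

Competition: P = 6; Cournot: P = 36.25

Competitive firms price at marginal cost: P = 6, giving Q = 242.
In a 3-firm Cournot equilibrium, symmetry and the first-order condition give q = (127 − 6)/(2) = 60.5. So Q = 181.5 and P = 36.25.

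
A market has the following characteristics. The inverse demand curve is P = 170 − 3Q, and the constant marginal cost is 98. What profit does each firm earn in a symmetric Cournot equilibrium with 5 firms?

Cournot with 5 identical firms: the symmetric best-response condition is 170 − 18q = 98. Each firm produces q = 4, total output Q = 20, price P = 110.
Each firm's profit = (110 − 98)·4 = 48.

π_i = 48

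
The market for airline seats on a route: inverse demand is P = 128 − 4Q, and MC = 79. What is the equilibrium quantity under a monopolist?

A monopolist chooses Q where MR = MC. MR = 128 − 8Q; setting this equal to 79 gives Q = 6.125 and P = 103.5.

Q = 6.125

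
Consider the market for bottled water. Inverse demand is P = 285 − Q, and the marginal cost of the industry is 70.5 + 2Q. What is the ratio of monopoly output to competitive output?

Monopoly sets MR = MC: 285 − 2Q = 70.5 + 2Q ⇒ Q = 53.625, P = 285 − 53.625 = 231.375.
Under competition P = MC: 285 − Q = 70.5 + 2Q ⇒ Q = 71.5, P = 213.5.
Ratio Q_m/Q_c = 53.625/71.5 = 0.75.

Q_m/Q_c = 0.75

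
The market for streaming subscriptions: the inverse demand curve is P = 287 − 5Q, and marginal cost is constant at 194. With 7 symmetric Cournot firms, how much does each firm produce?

q_i = 2.325

In a 7-firm Cournot equilibrium, symmetry and the first-order condition give q = (287 − 194)/(40) = 2.325. So Q = 16.275 and P = 205.625.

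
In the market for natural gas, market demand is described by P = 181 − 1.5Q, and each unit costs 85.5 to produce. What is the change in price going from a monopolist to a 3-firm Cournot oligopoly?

Monopoly sets MR = MC: 181 − 3Q = 85.5 ⇒ Q = 191/6, P = 181 − 1.5·191/6 = 133.25.
In a 3-firm Cournot equilibrium, symmetry and the first-order condition give q = (181 − 85.5)/(6) = 191/12. So Q = 47.75 and P = 109.375.
Change in price: 109.375 − 133.25 = −23.875.

Price falls by 23.875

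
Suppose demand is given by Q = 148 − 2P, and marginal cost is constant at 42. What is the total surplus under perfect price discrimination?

Inverting demand: P = 74 − 0.5Q.
A perfectly discriminating monopolist sells every unit with P(Q) ≥ MC(Q), so output equals the competitive quantity Q = 64. Each buyer pays their reservation price, so CS = 0 and the firm captures all surplus.
TS = 1024 (equal to competitive TS).

TS = 1024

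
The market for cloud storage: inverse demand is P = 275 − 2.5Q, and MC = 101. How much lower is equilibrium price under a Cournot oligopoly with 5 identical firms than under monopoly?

P falls by 58

The monopolist equates marginal revenue to marginal cost: 275 − 5Q = 101, so Q = 34.8. From demand, P = 188.
Cournot with 5 identical firms: the symmetric best-response condition is 275 − 15q = 101. Each firm produces q = 11.6, total output Q = 58, price P = 130.
Change in equilibrium price: 130 − 188 = −58.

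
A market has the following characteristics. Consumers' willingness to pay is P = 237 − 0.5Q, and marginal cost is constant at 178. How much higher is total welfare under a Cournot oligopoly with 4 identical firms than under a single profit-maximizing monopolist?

TS rises by 731.01

Monopoly sets MR = MC: 237 − Q = 178 ⇒ Q = 59, P = 237 − 0.5·59 = 207.5.
CS = ½·(237 − 207.5)·59 = 870.25; PS = (207.5 − 178)·59 = 1740.5; TS = 2610.75.
Cournot with 4 identical firms: the symmetric best-response condition is 237 − 2.5q = 178. Each firm produces q = 23.6, total output Q = 94.4, price P = 189.8.
CS = ½·(237 − 189.8)·94.4 = 2227.84; PS = (189.8 − 178)·94.4 = 1113.92; TS = 3341.76.
Change in total welfare: 3341.76 − 2610.75 = 731.01.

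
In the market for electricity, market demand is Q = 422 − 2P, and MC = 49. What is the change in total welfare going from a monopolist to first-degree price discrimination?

Total welfare rises by 6561

Inverting demand: P = 211 − 0.5Q.
A monopolist chooses Q where MR = MC. MR = 211 − Q; setting this equal to 49 gives Q = 162 and P = 130.
CS = ½·(211 − 130)·162 = 6561; PS = (130 − 49)·162 = 13122; TS = 19683.
Under first-degree price discrimination the firm charges each unit its demand price and produces up to where P = MC, i.e. Q = 324. Consumer surplus is zero; producer surplus equals total surplus.
TS = 26244 (equal to competitive TS).
Change in total welfare: 26244 − 19683 = 6561.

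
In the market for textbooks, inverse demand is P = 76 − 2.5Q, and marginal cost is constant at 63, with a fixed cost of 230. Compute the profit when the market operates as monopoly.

Monopoly sets MR = MC: 76 − 5Q = 63 ⇒ Q = 2.6, P = 76 − 2.5·2.6 = 69.5.
Profit = (69.5 − 63)·2.6 − 230 = −213.1.

Profit = −213.1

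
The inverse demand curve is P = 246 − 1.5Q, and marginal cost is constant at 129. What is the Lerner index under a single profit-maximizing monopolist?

Lerner index = 0.312

A monopolist chooses Q where MR = MC. MR = 246 − 3Q; setting this equal to 129 gives Q = 39 and P = 187.5.
Lerner index = (P − MC)/P = (187.5 − 129)/187.5 = 0.312.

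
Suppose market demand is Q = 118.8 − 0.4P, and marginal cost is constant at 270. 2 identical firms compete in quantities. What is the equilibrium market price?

P = 279

Inverting demand: P = 297 − 2.5Q.
With 2 symmetric Cournot firms, each firm's FOC gives 297 − 7.5q = 270, so q = 3.6, Q = 2·3.6 = 7.2, and P = 279.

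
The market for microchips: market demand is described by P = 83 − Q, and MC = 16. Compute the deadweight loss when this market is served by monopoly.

Perfect competition: P = MC = 16, so 83 − Q = 16 and Q = 67.
The monopolist equates marginal revenue to marginal cost: 83 − 2Q = 16, so Q = 33.5. From demand, P = 49.5.
DWL is the triangle between Q = 33.5 and Q = 67: ½·(67 − 33.5)·(49.5 − 16) = 561.125.

DWL = 561.125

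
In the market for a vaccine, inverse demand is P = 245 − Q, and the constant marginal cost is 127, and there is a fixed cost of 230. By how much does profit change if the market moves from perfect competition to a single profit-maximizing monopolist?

π rises by 3481

Perfect competition: P = MC = 127, so 245 − Q = 127 and Q = 118.
Profit = (127 − 127)·118 − 230 = −230.
The monopolist equates marginal revenue to marginal cost: 245 − 2Q = 127, so Q = 59. From demand, P = 186.
Profit = (186 − 127)·59 − 230 = 3251.
Change in profit: 3251 − −230 = 3481.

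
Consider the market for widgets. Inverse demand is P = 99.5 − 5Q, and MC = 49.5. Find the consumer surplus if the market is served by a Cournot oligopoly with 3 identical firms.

Cournot with 3 identical firms: the symmetric best-response condition is 99.5 − 20q = 49.5. Each firm produces q = 2.5, total output Q = 7.5, price P = 62.
CS = ½·(99.5 − 62)·7.5 = 140.625.

CS = 140.625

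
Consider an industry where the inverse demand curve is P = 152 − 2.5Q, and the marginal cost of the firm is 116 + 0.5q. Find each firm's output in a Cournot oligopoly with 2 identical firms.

Cournot with 2 identical firms: the symmetric best-response condition is 152 − 7.5q = 116 + 0.5q. Each firm produces q = 4.5, total output Q = 9, price P = 129.5.

q_i = 4.5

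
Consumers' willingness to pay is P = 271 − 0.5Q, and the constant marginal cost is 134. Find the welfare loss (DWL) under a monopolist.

Under competition P = MC = 134, so Q = (271 − 134)/0.5 = 274.
Monopoly sets MR = MC: 271 − Q = 134 ⇒ Q = 137, P = 271 − 0.5·137 = 202.5.
DWL is the triangle between Q = 137 and Q = 274: ½·(274 − 137)·(202.5 − 134) = 4692.25.

DWL = 4692.25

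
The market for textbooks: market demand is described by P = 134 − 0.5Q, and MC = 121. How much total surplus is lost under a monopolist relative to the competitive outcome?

DWL = 42.25

Competitive firms price at marginal cost: P = 121, giving Q = 26.
The monopolist equates marginal revenue to marginal cost: 134 − Q = 121, so Q = 13. From demand, P = 127.5.
DWL is the triangle between Q = 13 and Q = 26: ½·(26 − 13)·(127.5 − 121) = 42.25.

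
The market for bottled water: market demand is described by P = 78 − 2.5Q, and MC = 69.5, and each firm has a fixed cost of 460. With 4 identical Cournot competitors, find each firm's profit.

π_i = −458.844

In a 4-firm Cournot equilibrium, symmetry and the first-order condition give q = (78 − 69.5)/(12.5) = 0.68. So Q = 2.72 and P = 71.2.
Each firm's profit = (71.2 − 69.5)·0.68 − 460 = −458.844.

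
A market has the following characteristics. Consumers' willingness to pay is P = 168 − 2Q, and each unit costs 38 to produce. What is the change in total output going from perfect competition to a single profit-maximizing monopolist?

Perfect competition: P = MC = 38, so 168 − 2Q = 38 and Q = 65.
Monopoly sets MR = MC: 168 − 4Q = 38 ⇒ Q = 32.5, P = 168 − 2·32.5 = 103.
Change in total output: 32.5 − 65 = −32.5.

Total output falls by 32.5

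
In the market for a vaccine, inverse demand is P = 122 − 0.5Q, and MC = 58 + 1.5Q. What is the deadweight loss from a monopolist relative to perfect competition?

DWL = 40.96

Under competition P = MC: 122 − 0.5Q = 58 + 1.5Q ⇒ Q = 32, P = 106.
Monopoly sets MR = MC: 122 − Q = 58 + 1.5Q ⇒ Q = 25.6, P = 122 − 0.5·25.6 = 109.2.
CS = ½·(122 − 106)·32 = 256; PS = (106·32 − 58·32 − ½·1.5·32²) = 768; TS = 1024.
CS = ½·(122 − 109.2)·25.6 = 163.84; PS = (109.2·25.6 − 58·25.6 − ½·1.5·25.6²) = 819.2; TS = 983.04.
DWL = 1024 − 983.04 = 40.96.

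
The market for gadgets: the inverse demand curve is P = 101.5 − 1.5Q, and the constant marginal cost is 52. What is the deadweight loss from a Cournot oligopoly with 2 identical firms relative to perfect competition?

Under competition P = MC = 52, so Q = (101.5 − 52)/1.5 = 33.
In a 2-firm Cournot equilibrium, symmetry and the first-order condition give q = (101.5 − 52)/(4.5) = 11. So Q = 22 and P = 68.5.
DWL is the triangle between Q = 22 and Q = 33: ½·(33 − 22)·(68.5 − 52) = 90.75.

DWL = 90.75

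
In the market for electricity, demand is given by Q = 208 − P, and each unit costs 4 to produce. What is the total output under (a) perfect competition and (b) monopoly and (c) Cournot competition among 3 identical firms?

Inverting demand: P = 208 − Q.
Under competition P = MC = 4, so Q = (208 − 4)/1 = 204.
Monopoly sets MR = MC: 208 − 2Q = 4 ⇒ Q = 102, P = 208 − 102 = 106.
Cournot with 3 identical firms: the symmetric best-response condition is 208 − 4q = 4. Each firm produces q = 51, total output Q = 153, price P = 55.

Competition: Q = 204; Monopoly: Q = 102; Cournot: Q = 153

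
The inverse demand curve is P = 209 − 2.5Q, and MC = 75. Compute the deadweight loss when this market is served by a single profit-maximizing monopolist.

DWL = 897.8

Under competition P = MC = 75, so Q = (209 − 75)/2.5 = 53.6.
Monopoly sets MR = MC: 209 − 5Q = 75 ⇒ Q = 26.8, P = 209 − 2.5·26.8 = 142.
DWL is the triangle between Q = 26.8 and Q = 53.6: ½·(53.6 − 26.8)·(142 − 75) = 897.8.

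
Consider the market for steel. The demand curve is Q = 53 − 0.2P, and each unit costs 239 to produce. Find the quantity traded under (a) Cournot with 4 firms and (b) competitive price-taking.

Inverting demand: P = 265 − 5Q.
In a 4-firm Cournot equilibrium, symmetry and the first-order condition give q = (265 − 239)/(25) = 1.04. So Q = 4.16 and P = 244.2.
Under competition P = MC = 239, so Q = (265 − 239)/5 = 5.2.

Cournot: Q = 4.16; Competition: Q = 5.2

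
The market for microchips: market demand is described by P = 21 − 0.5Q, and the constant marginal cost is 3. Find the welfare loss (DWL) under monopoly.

Perfect competition: P = MC = 3, so 21 − 0.5Q = 3 and Q = 36.
Monopoly sets MR = MC: 21 − Q = 3 ⇒ Q = 18, P = 21 − 0.5·18 = 12.
DWL is the triangle between Q = 18 and Q = 36: ½·(36 − 18)·(12 − 3) = 81.

DWL = 81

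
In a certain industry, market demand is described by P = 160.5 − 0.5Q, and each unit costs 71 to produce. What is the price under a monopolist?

Monopoly sets MR = MC: 160.5 − Q = 71 ⇒ Q = 89.5, P = 160.5 − 0.5·89.5 = 115.75.

P = 115.75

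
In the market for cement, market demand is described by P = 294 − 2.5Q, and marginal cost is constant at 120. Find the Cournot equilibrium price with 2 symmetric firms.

P = 178

Cournot with 2 identical firms: the symmetric best-response condition is 294 − 7.5q = 120. Each firm produces q = 23.2, total output Q = 46.4, price P = 178.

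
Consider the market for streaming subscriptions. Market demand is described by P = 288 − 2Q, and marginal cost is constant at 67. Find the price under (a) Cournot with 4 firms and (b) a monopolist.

Cournot: P = 111.2; Monopoly: P = 177.5

Cournot with 4 identical firms: the symmetric best-response condition is 288 − 10q = 67. Each firm produces q = 22.1, total output Q = 88.4, price P = 111.2.
The monopolist equates marginal revenue to marginal cost: 288 − 4Q = 67, so Q = 55.25. From demand, P = 177.5.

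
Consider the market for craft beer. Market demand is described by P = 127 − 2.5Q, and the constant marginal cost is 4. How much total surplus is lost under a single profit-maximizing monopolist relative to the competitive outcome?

Competitive firms price at marginal cost: P = 4, giving Q = 49.2.
The monopolist equates marginal revenue to marginal cost: 127 − 5Q = 4, so Q = 24.6. From demand, P = 65.5.
DWL is the triangle between Q = 24.6 and Q = 49.2: ½·(49.2 − 24.6)·(65.5 − 4) = 756.45.

DWL = 756.45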